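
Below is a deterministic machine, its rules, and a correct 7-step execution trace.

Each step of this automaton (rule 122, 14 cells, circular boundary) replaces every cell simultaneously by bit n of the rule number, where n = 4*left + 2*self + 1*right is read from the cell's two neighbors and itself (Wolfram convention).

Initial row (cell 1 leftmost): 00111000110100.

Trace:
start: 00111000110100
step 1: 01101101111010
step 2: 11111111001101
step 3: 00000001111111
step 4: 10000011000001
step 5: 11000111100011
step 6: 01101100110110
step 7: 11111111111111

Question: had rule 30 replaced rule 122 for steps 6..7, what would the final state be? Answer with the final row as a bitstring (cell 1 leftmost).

(re-executing steps 6..7 under rule 30; state before step 6: 11000111100011)
step 6: 00101100010110
step 7: 01101010110101

01101010110101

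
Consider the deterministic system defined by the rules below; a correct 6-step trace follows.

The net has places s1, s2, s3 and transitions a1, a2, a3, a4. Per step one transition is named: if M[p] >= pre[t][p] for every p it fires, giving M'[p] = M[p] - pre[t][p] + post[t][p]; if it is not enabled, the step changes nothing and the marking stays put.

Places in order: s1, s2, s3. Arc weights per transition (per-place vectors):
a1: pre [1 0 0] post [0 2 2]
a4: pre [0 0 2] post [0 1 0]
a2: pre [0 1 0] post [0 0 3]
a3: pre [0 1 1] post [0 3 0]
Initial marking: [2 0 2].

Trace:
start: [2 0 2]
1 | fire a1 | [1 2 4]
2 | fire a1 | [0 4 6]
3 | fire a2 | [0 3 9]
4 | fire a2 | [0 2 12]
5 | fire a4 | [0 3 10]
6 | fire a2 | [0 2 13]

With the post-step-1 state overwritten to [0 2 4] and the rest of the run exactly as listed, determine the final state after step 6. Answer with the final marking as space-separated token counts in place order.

state after step 1 := [0 2 4]
2 | fire a1 | [0 2 4]
3 | fire a2 | [0 1 7]
4 | fire a2 | [0 0 10]
5 | fire a4 | [0 1 8]
6 | fire a2 | [0 0 11]

0 0 11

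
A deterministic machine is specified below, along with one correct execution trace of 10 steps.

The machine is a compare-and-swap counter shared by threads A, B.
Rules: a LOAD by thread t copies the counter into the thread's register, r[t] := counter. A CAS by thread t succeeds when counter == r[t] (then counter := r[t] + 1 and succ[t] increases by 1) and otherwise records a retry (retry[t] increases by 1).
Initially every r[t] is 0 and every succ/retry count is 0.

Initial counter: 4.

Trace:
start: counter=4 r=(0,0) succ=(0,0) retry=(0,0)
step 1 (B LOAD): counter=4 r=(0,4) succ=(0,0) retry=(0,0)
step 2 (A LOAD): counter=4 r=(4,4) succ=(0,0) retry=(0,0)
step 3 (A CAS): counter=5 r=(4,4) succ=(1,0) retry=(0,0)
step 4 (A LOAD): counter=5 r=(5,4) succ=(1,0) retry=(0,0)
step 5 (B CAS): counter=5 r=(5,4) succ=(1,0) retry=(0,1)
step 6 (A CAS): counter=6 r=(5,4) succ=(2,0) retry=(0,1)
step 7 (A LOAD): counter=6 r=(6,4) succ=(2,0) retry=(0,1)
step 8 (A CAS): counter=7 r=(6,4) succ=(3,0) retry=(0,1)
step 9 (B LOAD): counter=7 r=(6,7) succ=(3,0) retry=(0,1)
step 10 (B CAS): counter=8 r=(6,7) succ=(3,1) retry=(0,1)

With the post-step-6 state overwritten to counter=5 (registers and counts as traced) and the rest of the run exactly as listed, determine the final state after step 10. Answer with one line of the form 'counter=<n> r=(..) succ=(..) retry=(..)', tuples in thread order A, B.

counter=7 r=(5,6) succ=(3,1) retry=(0,1)

state after step 6 := counter=5 r=(5,4) succ=(2,0) retry=(0,1)
step 7 (A LOAD): counter=5 r=(5,4) succ=(2,0) retry=(0,1)
step 8 (A CAS): counter=6 r=(5,4) succ=(3,0) retry=(0,1)
step 9 (B LOAD): counter=6 r=(5,6) succ=(3,0) retry=(0,1)
step 10 (B CAS): counter=7 r=(5,6) succ=(3,1) retry=(0,1)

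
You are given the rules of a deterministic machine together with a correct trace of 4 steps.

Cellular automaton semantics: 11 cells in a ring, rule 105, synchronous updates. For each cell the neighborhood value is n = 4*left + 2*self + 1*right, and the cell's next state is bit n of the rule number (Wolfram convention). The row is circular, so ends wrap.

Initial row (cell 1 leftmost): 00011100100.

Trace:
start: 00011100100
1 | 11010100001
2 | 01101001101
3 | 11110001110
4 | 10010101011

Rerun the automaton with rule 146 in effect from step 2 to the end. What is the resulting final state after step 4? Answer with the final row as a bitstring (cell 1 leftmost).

10101000010

(re-executing steps 2..4 under rule 146; state before step 2: 11010100001)
2 | 10000010010
3 | 01000101100
4 | 10101000010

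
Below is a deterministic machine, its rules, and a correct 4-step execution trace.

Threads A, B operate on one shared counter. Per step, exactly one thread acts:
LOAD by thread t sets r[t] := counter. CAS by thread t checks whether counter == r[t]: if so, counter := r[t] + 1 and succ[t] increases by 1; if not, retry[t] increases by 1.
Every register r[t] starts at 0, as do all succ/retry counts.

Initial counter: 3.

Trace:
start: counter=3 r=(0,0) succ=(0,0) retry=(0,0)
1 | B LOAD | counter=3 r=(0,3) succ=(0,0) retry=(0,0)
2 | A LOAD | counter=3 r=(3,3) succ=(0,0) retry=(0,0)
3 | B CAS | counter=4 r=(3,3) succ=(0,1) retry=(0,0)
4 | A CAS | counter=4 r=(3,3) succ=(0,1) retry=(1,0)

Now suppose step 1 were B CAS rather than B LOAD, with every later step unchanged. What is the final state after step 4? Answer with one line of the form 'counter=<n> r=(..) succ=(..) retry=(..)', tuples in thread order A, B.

counter=4 r=(3,0) succ=(1,0) retry=(0,2)

(re-executing from step 1 with the substitution; state before step 1: counter=3 r=(0,0) succ=(0,0) retry=(0,0))
1 | B CAS | counter=3 r=(0,0) succ=(0,0) retry=(0,1)
2 | A LOAD | counter=3 r=(3,0) succ=(0,0) retry=(0,1)
3 | B CAS | counter=3 r=(3,0) succ=(0,0) retry=(0,2)
4 | A CAS | counter=4 r=(3,0) succ=(1,0) retry=(0,2)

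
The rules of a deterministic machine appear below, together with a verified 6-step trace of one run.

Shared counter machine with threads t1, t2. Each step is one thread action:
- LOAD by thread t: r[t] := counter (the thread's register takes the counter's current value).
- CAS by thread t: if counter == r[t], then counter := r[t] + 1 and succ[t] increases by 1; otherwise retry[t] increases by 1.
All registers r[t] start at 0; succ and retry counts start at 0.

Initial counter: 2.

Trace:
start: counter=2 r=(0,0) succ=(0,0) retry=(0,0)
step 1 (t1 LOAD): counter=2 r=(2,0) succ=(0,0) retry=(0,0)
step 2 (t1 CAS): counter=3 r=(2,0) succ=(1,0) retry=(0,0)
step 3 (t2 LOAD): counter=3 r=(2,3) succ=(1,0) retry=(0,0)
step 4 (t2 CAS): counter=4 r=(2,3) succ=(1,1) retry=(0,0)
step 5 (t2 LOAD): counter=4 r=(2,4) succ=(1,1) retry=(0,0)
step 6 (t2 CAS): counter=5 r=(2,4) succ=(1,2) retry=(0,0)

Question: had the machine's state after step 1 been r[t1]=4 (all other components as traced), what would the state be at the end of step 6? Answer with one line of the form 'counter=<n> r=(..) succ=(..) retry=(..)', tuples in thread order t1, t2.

state after step 1 := counter=2 r=(4,0) succ=(0,0) retry=(0,0)
step 2 (t1 CAS): counter=2 r=(4,0) succ=(0,0) retry=(1,0)
step 3 (t2 LOAD): counter=2 r=(4,2) succ=(0,0) retry=(1,0)
step 4 (t2 CAS): counter=3 r=(4,2) succ=(0,1) retry=(1,0)
step 5 (t2 LOAD): counter=3 r=(4,3) succ=(0,1) retry=(1,0)
step 6 (t2 CAS): counter=4 r=(4,3) succ=(0,2) retry=(1,0)

counter=4 r=(4,3) succ=(0,2) retry=(1,0)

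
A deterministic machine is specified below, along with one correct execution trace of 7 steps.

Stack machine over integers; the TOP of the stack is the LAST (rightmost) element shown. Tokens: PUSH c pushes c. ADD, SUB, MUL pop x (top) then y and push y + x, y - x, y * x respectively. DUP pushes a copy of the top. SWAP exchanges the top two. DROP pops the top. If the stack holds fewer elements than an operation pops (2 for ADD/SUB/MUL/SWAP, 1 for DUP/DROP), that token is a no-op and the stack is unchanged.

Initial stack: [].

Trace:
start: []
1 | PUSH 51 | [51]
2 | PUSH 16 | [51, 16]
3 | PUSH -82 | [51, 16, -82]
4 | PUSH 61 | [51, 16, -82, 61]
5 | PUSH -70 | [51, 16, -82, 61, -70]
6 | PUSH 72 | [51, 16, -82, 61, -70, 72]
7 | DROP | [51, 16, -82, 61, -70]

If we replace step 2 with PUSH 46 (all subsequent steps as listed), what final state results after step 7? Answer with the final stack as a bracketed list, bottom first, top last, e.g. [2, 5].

(re-executing from step 2 with the substitution; state before step 2: [51])
2 | PUSH 46 | [51, 46]
3 | PUSH -82 | [51, 46, -82]
4 | PUSH 61 | [51, 46, -82, 61]
5 | PUSH -70 | [51, 46, -82, 61, -70]
6 | PUSH 72 | [51, 46, -82, 61, -70, 72]
7 | DROP | [51, 46, -82, 61, -70]

[51, 46, -82, 61, -70]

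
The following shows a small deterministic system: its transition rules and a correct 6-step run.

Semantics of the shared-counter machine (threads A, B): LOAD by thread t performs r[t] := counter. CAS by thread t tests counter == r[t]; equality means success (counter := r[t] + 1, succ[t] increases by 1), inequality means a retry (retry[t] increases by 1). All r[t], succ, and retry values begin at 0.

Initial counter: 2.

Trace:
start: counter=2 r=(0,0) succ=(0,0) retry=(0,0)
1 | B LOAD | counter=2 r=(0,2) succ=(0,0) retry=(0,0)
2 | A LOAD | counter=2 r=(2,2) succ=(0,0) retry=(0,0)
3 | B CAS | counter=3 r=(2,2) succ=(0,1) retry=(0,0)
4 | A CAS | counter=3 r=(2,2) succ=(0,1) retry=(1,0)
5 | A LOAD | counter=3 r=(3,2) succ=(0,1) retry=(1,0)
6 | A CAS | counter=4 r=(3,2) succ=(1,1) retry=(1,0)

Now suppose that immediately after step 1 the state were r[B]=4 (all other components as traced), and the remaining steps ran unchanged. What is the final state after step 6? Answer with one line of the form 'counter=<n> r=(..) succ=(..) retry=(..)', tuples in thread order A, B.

counter=4 r=(3,4) succ=(2,0) retry=(0,1)

state after step 1 := counter=2 r=(0,4) succ=(0,0) retry=(0,0)
2 | A LOAD | counter=2 r=(2,4) succ=(0,0) retry=(0,0)
3 | B CAS | counter=2 r=(2,4) succ=(0,0) retry=(0,1)
4 | A CAS | counter=3 r=(2,4) succ=(1,0) retry=(0,1)
5 | A LOAD | counter=3 r=(3,4) succ=(1,0) retry=(0,1)
6 | A CAS | counter=4 r=(3,4) succ=(2,0) retry=(0,1)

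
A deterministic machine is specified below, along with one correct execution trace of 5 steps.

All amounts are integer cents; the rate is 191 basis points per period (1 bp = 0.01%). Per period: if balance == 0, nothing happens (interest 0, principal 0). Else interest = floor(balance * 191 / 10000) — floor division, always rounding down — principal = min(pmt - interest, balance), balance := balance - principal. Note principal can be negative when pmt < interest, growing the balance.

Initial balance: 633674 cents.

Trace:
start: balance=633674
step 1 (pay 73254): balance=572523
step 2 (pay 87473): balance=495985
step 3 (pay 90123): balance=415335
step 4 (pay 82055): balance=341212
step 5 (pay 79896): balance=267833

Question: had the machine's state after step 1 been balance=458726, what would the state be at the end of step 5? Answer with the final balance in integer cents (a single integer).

145089

state after step 1 := balance=458726
step 2 (pay 87473): balance=380014
step 3 (pay 90123): balance=297149
step 4 (pay 82055): balance=220769
step 5 (pay 79896): balance=145089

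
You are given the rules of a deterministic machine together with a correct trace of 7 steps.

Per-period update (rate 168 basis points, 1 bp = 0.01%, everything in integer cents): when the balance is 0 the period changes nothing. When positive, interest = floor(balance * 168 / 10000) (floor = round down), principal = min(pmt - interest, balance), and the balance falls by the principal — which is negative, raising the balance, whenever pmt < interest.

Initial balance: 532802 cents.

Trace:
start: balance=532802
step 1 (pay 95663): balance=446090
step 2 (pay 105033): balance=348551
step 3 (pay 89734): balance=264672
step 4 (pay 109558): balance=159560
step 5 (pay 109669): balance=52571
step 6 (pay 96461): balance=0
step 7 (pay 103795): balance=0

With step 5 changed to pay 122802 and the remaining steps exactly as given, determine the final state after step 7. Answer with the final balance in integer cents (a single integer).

0

(re-executing from step 5 with the substitution; state before step 5: balance=159560)
step 5 (pay 122802): balance=39438
step 6 (pay 96461): balance=0
step 7 (pay 103795): balance=0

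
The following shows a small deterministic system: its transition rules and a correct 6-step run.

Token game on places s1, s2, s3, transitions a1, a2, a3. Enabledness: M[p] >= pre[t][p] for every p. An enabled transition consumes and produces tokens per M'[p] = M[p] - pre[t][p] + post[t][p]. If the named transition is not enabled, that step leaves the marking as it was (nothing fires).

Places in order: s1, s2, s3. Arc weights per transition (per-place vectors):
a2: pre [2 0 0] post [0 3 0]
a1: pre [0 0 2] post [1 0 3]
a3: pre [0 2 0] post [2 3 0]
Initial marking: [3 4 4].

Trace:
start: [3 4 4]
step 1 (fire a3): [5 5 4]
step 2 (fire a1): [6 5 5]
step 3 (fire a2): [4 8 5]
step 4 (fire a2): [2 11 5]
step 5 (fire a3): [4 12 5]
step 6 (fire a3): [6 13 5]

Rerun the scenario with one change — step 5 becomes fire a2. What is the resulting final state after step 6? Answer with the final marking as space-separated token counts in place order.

(re-executing from step 5 with the substitution; state before step 5: [2 11 5])
step 5 (fire a2): [0 14 5]
step 6 (fire a3): [2 15 5]

2 15 5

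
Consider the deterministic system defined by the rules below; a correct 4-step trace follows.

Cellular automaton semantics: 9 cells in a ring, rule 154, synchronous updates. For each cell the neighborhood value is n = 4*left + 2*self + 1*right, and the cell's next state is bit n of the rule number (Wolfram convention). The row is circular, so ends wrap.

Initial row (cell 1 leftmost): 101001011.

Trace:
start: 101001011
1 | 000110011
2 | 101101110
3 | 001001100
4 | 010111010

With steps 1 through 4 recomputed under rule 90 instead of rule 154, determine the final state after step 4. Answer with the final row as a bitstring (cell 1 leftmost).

(re-executing steps 1..4 under rule 90; state before step 1: 101001011)
1 | 100110010
2 | 011111100
3 | 110000110
4 | 111001110

111001110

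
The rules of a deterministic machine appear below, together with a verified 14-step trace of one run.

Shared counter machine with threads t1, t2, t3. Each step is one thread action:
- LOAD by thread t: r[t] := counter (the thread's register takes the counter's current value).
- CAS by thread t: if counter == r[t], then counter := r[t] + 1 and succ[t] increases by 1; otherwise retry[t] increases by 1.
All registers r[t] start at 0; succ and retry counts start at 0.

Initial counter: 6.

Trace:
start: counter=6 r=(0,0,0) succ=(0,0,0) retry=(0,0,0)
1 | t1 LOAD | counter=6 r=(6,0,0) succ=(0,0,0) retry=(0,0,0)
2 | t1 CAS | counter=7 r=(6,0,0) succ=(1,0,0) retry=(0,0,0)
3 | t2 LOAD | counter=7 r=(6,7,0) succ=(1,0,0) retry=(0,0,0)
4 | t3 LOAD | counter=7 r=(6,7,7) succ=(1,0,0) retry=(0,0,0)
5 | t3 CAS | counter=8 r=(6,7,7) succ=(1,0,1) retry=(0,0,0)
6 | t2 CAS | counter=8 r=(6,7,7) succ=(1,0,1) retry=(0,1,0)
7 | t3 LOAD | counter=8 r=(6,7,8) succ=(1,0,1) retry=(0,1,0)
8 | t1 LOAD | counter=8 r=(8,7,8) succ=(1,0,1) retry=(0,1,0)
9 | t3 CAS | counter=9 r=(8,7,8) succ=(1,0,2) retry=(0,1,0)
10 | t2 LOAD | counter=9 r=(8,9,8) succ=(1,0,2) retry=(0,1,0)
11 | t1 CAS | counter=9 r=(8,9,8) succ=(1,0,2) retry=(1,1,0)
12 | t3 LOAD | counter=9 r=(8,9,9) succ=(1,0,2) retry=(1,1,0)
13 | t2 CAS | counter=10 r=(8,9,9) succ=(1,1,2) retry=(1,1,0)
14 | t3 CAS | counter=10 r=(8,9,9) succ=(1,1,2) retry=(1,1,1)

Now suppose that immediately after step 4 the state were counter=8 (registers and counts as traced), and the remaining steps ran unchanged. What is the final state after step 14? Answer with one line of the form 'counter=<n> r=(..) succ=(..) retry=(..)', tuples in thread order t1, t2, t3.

state after step 4 := counter=8 r=(6,7,7) succ=(1,0,0) retry=(0,0,0)
5 | t3 CAS | counter=8 r=(6,7,7) succ=(1,0,0) retry=(0,0,1)
6 | t2 CAS | counter=8 r=(6,7,7) succ=(1,0,0) retry=(0,1,1)
7 | t3 LOAD | counter=8 r=(6,7,8) succ=(1,0,0) retry=(0,1,1)
8 | t1 LOAD | counter=8 r=(8,7,8) succ=(1,0,0) retry=(0,1,1)
9 | t3 CAS | counter=9 r=(8,7,8) succ=(1,0,1) retry=(0,1,1)
10 | t2 LOAD | counter=9 r=(8,9,8) succ=(1,0,1) retry=(0,1,1)
11 | t1 CAS | counter=9 r=(8,9,8) succ=(1,0,1) retry=(1,1,1)
12 | t3 LOAD | counter=9 r=(8,9,9) succ=(1,0,1) retry=(1,1,1)
13 | t2 CAS | counter=10 r=(8,9,9) succ=(1,1,1) retry=(1,1,1)
14 | t3 CAS | counter=10 r=(8,9,9) succ=(1,1,1) retry=(1,1,2)

counter=10 r=(8,9,9) succ=(1,1,1) retry=(1,1,2)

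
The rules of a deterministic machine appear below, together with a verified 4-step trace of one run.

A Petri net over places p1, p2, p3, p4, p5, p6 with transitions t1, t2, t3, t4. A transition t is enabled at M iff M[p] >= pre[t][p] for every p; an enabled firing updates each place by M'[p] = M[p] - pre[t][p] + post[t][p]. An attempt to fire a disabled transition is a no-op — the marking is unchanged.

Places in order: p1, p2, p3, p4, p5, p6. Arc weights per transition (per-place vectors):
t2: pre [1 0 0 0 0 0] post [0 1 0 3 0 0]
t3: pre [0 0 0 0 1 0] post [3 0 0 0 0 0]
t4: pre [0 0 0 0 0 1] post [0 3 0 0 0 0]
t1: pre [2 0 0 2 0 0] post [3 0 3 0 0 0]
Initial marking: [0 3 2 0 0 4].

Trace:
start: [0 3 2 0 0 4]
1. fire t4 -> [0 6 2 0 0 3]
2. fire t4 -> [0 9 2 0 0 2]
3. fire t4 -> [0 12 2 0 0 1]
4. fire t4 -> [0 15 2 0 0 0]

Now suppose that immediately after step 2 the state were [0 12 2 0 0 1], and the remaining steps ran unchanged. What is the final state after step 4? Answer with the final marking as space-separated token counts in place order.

0 15 2 0 0 0

state after step 2 := [0 12 2 0 0 1]
3. fire t4 -> [0 15 2 0 0 0]
4. fire t4 -> [0 15 2 0 0 0]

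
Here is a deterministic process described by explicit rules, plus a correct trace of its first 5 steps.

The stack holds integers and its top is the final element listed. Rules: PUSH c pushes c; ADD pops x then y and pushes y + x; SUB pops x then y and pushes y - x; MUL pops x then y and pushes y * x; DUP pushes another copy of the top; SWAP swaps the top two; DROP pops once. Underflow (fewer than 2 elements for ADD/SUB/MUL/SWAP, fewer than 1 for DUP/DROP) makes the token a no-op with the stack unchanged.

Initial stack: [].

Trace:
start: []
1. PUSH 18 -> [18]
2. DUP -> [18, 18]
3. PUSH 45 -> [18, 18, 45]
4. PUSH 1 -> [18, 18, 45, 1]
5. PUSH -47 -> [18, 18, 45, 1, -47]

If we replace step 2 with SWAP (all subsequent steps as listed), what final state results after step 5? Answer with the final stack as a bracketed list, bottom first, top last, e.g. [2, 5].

(re-executing from step 2 with the substitution; state before step 2: [18])
2. SWAP -> [18]
3. PUSH 45 -> [18, 45]
4. PUSH 1 -> [18, 45, 1]
5. PUSH -47 -> [18, 45, 1, -47]

[18, 45, 1, -47]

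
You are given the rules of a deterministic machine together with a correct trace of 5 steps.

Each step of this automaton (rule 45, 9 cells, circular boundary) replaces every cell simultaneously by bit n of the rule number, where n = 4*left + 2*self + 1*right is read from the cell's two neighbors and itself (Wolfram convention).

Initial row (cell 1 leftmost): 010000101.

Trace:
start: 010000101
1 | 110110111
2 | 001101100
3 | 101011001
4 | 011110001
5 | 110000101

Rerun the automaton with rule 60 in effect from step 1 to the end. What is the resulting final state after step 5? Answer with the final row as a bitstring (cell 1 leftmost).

(re-executing steps 1..5 under rule 60; state before step 1: 010000101)
1 | 111000111
2 | 000100100
3 | 000110110
4 | 000101101
5 | 100111011

100111011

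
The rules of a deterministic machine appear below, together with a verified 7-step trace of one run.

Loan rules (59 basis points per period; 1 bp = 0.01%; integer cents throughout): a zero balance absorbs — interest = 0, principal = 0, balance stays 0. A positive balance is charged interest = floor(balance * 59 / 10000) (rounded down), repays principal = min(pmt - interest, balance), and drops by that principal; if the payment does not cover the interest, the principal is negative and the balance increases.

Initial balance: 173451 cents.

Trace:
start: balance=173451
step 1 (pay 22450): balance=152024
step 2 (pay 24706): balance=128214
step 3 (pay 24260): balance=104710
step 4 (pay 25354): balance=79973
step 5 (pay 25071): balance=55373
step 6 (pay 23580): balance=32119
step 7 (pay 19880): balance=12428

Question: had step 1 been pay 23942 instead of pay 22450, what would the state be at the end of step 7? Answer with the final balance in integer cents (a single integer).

(re-executing from step 1 with the substitution; state before step 1: balance=173451)
step 1 (pay 23942): balance=150532
step 2 (pay 24706): balance=126714
step 3 (pay 24260): balance=103201
step 4 (pay 25354): balance=78455
step 5 (pay 25071): balance=53846
step 6 (pay 23580): balance=30583
step 7 (pay 19880): balance=10883

10883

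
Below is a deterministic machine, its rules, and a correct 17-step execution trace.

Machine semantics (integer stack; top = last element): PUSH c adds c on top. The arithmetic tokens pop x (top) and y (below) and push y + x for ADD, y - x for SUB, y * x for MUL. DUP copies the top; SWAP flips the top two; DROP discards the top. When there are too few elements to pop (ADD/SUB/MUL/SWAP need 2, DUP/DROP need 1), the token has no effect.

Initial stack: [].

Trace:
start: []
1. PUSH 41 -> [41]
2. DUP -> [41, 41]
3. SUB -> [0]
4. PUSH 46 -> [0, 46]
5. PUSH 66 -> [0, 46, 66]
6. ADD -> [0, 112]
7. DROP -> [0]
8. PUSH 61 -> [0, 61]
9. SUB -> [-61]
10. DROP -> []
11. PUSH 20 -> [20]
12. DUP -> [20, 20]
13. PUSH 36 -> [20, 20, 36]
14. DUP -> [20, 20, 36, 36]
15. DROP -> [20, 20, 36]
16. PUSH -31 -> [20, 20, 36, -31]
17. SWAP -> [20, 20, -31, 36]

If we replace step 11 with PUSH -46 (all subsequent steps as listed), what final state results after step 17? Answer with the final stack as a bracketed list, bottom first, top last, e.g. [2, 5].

[-46, -46, -31, 36]

(re-executing from step 11 with the substitution; state before step 11: [])
11. PUSH -46 -> [-46]
12. DUP -> [-46, -46]
13. PUSH 36 -> [-46, -46, 36]
14. DUP -> [-46, -46, 36, 36]
15. DROP -> [-46, -46, 36]
16. PUSH -31 -> [-46, -46, 36, -31]
17. SWAP -> [-46, -46, -31, 36]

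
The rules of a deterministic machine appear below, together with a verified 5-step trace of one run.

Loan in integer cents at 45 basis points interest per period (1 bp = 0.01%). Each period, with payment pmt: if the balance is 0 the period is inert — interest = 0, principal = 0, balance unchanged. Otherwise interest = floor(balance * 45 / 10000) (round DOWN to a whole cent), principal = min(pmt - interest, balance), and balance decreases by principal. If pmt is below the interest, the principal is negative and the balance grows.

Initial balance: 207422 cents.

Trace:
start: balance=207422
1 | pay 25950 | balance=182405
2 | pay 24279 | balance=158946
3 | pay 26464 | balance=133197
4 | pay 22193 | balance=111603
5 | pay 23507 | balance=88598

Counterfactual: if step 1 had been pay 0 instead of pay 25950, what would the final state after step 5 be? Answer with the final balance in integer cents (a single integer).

(re-executing from step 1 with the substitution; state before step 1: balance=207422)
1 | pay 0 | balance=208355
2 | pay 24279 | balance=185013
3 | pay 26464 | balance=159381
4 | pay 22193 | balance=137905
5 | pay 23507 | balance=115018

115018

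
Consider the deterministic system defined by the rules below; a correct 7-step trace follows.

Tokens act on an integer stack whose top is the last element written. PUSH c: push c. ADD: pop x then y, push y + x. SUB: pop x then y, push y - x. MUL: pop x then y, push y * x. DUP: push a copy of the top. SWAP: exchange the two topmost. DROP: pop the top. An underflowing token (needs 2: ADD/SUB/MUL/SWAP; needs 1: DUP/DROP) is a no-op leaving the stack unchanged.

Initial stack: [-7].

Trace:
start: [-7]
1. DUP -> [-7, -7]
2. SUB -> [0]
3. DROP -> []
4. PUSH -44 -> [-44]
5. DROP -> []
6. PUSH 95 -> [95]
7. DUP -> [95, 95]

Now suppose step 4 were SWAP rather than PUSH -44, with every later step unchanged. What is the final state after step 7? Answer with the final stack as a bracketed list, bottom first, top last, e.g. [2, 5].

[95, 95]

(re-executing from step 4 with the substitution; state before step 4: [])
4. SWAP -> []
5. DROP -> []
6. PUSH 95 -> [95]
7. DUP -> [95, 95]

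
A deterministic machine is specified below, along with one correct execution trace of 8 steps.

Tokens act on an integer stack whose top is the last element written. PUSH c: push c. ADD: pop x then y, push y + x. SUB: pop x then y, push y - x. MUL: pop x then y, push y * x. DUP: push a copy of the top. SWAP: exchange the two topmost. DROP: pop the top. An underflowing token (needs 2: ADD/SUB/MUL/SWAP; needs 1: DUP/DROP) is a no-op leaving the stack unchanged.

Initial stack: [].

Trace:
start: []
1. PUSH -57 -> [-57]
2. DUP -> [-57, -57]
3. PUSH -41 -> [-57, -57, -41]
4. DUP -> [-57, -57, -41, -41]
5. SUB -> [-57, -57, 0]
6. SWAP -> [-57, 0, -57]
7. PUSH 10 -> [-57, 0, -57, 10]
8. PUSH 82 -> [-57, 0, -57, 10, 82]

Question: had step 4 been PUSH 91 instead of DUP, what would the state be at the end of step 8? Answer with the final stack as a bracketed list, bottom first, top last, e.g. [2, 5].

(re-executing from step 4 with the substitution; state before step 4: [-57, -57, -41])
4. PUSH 91 -> [-57, -57, -41, 91]
5. SUB -> [-57, -57, -132]
6. SWAP -> [-57, -132, -57]
7. PUSH 10 -> [-57, -132, -57, 10]
8. PUSH 82 -> [-57, -132, -57, 10, 82]

[-57, -132, -57, 10, 82]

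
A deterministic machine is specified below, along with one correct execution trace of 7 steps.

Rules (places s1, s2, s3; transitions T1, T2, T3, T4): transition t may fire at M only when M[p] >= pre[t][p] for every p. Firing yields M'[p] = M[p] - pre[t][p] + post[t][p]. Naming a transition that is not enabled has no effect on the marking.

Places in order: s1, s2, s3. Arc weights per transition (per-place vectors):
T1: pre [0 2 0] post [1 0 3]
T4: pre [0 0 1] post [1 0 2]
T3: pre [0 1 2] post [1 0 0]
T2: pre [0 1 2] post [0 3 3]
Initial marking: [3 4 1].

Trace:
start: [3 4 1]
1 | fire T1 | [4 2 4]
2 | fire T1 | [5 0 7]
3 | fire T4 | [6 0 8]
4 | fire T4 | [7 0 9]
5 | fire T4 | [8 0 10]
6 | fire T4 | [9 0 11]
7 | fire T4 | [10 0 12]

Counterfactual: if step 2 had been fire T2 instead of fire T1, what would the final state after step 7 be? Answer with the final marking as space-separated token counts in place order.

9 4 10

(re-executing from step 2 with the substitution; state before step 2: [4 2 4])
2 | fire T2 | [4 4 5]
3 | fire T4 | [5 4 6]
4 | fire T4 | [6 4 7]
5 | fire T4 | [7 4 8]
6 | fire T4 | [8 4 9]
7 | fire T4 | [9 4 10]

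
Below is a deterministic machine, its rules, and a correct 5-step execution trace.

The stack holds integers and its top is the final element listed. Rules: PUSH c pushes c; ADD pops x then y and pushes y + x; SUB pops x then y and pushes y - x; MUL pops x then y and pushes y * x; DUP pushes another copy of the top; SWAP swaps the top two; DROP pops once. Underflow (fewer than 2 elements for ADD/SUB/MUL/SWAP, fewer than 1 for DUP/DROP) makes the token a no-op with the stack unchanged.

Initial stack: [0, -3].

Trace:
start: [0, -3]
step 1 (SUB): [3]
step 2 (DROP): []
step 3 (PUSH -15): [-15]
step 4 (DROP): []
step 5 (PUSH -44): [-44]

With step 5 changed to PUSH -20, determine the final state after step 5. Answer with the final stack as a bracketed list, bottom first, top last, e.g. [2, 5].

[-20]

(re-executing from step 5 with the substitution; state before step 5: [])
step 5 (PUSH -20): [-20]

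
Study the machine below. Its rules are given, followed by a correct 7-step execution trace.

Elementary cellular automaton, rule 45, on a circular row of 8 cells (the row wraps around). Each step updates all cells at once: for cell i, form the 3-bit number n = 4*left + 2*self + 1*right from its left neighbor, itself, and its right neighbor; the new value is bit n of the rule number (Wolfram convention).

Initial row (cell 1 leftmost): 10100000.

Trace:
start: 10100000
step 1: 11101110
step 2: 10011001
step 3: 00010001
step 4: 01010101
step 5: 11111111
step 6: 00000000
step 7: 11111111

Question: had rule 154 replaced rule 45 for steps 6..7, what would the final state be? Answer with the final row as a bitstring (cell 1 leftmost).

11111111

(re-executing steps 6..7 under rule 154; state before step 6: 11111111)
step 6: 11111111
step 7: 11111111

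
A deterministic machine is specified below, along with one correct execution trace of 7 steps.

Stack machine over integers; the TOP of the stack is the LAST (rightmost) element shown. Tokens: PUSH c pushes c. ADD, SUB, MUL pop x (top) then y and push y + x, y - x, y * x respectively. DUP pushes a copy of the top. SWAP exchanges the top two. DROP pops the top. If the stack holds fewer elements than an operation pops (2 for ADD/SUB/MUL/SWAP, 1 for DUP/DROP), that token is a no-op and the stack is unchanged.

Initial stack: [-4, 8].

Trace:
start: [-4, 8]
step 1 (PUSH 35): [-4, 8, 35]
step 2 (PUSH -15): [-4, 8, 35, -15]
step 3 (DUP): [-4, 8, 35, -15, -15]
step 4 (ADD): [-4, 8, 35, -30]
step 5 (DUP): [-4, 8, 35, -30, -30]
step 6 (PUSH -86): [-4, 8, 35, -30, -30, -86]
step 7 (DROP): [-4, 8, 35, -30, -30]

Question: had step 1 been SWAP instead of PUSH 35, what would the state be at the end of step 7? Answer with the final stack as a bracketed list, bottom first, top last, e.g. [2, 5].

(re-executing from step 1 with the substitution; state before step 1: [-4, 8])
step 1 (SWAP): [8, -4]
step 2 (PUSH -15): [8, -4, -15]
step 3 (DUP): [8, -4, -15, -15]
step 4 (ADD): [8, -4, -30]
step 5 (DUP): [8, -4, -30, -30]
step 6 (PUSH -86): [8, -4, -30, -30, -86]
step 7 (DROP): [8, -4, -30, -30]

[8, -4, -30, -30]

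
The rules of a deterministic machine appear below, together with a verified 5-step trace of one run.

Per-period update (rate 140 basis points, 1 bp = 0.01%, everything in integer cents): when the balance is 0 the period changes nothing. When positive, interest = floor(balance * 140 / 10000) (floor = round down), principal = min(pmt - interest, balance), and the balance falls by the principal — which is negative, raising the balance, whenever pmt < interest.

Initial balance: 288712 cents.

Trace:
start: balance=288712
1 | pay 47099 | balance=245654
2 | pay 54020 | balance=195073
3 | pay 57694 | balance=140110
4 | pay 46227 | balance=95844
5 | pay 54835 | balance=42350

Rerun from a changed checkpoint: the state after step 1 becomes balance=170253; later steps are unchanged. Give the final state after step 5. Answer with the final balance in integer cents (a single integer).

0

state after step 1 := balance=170253
2 | pay 54020 | balance=118616
3 | pay 57694 | balance=62582
4 | pay 46227 | balance=17231
5 | pay 54835 | balance=0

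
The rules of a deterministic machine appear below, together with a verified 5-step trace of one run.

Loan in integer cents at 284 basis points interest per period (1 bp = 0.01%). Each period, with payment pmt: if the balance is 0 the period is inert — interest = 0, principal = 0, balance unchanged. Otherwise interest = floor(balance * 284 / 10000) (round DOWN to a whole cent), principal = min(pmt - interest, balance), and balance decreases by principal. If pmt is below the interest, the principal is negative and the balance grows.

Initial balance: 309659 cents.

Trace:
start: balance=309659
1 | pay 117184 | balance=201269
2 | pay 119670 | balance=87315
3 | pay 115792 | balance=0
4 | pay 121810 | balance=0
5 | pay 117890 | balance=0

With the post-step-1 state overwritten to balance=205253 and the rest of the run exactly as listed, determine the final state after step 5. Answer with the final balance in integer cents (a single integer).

state after step 1 := balance=205253
2 | pay 119670 | balance=91412
3 | pay 115792 | balance=0
4 | pay 121810 | balance=0
5 | pay 117890 | balance=0

0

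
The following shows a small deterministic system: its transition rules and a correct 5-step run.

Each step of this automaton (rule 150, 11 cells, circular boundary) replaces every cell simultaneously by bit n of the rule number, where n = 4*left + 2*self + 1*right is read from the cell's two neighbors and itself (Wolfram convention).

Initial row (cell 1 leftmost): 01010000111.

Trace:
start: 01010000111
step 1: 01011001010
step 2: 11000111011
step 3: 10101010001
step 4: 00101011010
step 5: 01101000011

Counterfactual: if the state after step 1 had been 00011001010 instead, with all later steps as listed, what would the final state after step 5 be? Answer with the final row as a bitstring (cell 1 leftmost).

00101100111

state after step 1 := 00011001010
step 2: 00100111011
step 3: 11111010000
step 4: 01110011001
step 5: 00101100111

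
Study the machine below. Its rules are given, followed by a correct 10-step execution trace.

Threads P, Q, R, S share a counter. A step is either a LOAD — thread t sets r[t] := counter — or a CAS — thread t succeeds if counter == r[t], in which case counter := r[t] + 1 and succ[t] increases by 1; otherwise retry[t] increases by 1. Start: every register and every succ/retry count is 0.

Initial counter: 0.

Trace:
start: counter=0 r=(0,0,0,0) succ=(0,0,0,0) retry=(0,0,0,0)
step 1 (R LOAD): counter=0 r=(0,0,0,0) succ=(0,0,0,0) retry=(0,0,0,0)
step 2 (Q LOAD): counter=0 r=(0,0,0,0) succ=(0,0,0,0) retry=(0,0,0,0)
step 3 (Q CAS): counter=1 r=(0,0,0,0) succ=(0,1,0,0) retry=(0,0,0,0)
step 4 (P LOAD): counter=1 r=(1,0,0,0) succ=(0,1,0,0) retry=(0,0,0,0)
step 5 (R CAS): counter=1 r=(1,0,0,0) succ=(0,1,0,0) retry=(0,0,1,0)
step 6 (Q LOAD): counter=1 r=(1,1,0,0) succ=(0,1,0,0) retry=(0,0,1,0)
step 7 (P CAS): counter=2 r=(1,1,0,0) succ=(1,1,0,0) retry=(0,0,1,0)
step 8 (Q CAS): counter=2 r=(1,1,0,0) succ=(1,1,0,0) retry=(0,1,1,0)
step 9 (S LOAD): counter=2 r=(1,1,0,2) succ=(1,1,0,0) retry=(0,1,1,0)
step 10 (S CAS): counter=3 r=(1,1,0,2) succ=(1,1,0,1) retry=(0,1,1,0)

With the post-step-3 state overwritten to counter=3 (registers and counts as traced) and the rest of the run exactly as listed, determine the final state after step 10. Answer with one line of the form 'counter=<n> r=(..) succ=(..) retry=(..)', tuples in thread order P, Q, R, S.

state after step 3 := counter=3 r=(0,0,0,0) succ=(0,1,0,0) retry=(0,0,0,0)
step 4 (P LOAD): counter=3 r=(3,0,0,0) succ=(0,1,0,0) retry=(0,0,0,0)
step 5 (R CAS): counter=3 r=(3,0,0,0) succ=(0,1,0,0) retry=(0,0,1,0)
step 6 (Q LOAD): counter=3 r=(3,3,0,0) succ=(0,1,0,0) retry=(0,0,1,0)
step 7 (P CAS): counter=4 r=(3,3,0,0) succ=(1,1,0,0) retry=(0,0,1,0)
step 8 (Q CAS): counter=4 r=(3,3,0,0) succ=(1,1,0,0) retry=(0,1,1,0)
step 9 (S LOAD): counter=4 r=(3,3,0,4) succ=(1,1,0,0) retry=(0,1,1,0)
step 10 (S CAS): counter=5 r=(3,3,0,4) succ=(1,1,0,1) retry=(0,1,1,0)

counter=5 r=(3,3,0,4) succ=(1,1,0,1) retry=(0,1,1,0)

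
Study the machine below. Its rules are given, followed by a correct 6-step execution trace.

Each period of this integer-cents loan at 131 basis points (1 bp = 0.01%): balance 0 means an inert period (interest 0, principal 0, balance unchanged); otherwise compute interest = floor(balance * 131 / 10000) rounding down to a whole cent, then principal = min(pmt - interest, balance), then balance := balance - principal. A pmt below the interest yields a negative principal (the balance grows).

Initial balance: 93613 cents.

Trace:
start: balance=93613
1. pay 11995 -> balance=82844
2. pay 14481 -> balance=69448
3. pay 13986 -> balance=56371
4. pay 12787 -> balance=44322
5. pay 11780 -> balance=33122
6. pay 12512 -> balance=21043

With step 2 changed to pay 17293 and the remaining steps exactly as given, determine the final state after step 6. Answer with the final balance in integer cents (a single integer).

18081

(re-executing from step 2 with the substitution; state before step 2: balance=82844)
2. pay 17293 -> balance=66636
3. pay 13986 -> balance=53522
4. pay 12787 -> balance=41436
5. pay 11780 -> balance=30198
6. pay 12512 -> balance=18081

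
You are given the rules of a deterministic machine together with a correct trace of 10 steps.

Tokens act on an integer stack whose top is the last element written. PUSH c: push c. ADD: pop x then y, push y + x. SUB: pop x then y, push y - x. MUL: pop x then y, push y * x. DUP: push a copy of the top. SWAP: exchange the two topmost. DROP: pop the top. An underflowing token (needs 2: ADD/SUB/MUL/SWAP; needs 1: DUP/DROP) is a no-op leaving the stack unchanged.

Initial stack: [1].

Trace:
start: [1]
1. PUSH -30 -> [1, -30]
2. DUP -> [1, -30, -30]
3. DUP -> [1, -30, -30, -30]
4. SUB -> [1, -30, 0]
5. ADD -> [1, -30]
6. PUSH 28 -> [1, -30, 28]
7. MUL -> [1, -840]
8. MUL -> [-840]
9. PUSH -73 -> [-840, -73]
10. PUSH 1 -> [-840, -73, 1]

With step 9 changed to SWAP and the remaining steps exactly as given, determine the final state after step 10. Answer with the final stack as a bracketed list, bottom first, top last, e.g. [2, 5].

[-840, 1]

(re-executing from step 9 with the substitution; state before step 9: [-840])
9. SWAP -> [-840]
10. PUSH 1 -> [-840, 1]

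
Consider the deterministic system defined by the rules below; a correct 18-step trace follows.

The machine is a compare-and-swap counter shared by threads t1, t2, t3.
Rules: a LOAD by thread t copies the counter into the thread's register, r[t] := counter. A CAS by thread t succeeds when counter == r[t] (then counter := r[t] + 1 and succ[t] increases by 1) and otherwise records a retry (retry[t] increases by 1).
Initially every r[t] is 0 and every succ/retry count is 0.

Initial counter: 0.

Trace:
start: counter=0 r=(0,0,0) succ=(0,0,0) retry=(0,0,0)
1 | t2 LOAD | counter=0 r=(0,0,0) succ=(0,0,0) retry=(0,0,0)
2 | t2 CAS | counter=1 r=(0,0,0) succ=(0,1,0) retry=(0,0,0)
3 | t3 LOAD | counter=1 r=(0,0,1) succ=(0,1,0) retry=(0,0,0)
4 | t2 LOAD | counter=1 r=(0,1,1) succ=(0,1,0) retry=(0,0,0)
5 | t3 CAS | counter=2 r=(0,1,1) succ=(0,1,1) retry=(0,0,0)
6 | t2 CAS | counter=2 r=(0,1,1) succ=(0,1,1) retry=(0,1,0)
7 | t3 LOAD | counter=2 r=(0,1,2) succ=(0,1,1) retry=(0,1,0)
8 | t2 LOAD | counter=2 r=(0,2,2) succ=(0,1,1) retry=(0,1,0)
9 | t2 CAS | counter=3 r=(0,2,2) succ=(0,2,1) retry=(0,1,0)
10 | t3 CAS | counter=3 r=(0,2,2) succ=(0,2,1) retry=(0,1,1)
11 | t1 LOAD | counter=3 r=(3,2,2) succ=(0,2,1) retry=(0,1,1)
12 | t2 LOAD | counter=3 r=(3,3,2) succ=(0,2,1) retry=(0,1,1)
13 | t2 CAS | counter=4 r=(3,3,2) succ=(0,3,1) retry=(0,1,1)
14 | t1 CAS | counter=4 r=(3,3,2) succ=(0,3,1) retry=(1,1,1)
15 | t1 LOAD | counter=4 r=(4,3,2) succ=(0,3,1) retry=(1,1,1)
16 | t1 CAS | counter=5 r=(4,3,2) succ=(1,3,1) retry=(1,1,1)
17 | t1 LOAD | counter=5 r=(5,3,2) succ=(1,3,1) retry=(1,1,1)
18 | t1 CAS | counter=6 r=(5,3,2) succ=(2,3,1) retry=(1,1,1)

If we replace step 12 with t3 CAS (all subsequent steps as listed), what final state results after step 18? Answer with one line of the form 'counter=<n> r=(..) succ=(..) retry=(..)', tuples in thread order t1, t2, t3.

counter=6 r=(5,2,2) succ=(3,2,1) retry=(0,2,2)

(re-executing from step 12 with the substitution; state before step 12: counter=3 r=(3,2,2) succ=(0,2,1) retry=(0,1,1))
12 | t3 CAS | counter=3 r=(3,2,2) succ=(0,2,1) retry=(0,1,2)
13 | t2 CAS | counter=3 r=(3,2,2) succ=(0,2,1) retry=(0,2,2)
14 | t1 CAS | counter=4 r=(3,2,2) succ=(1,2,1) retry=(0,2,2)
15 | t1 LOAD | counter=4 r=(4,2,2) succ=(1,2,1) retry=(0,2,2)
16 | t1 CAS | counter=5 r=(4,2,2) succ=(2,2,1) retry=(0,2,2)
17 | t1 LOAD | counter=5 r=(5,2,2) succ=(2,2,1) retry=(0,2,2)
18 | t1 CAS | counter=6 r=(5,2,2) succ=(3,2,1) retry=(0,2,2)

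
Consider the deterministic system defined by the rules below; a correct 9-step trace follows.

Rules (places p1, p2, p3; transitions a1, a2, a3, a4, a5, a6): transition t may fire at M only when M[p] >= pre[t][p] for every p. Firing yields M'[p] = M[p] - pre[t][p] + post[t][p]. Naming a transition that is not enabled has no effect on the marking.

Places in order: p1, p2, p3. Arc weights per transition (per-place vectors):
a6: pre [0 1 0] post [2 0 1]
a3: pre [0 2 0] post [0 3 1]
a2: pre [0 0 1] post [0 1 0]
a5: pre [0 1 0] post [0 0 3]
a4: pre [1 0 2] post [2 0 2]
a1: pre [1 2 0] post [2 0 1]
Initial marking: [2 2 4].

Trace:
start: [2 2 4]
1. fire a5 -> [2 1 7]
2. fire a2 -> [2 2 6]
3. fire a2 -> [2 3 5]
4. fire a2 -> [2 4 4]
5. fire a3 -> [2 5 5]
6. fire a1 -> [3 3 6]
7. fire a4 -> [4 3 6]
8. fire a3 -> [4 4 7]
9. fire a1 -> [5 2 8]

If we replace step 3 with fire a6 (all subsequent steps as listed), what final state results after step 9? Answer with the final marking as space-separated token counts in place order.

6 1 8

(re-executing from step 3 with the substitution; state before step 3: [2 2 6])
3. fire a6 -> [4 1 7]
4. fire a2 -> [4 2 6]
5. fire a3 -> [4 3 7]
6. fire a1 -> [5 1 8]
7. fire a4 -> [6 1 8]
8. fire a3 -> [6 1 8]
9. fire a1 -> [6 1 8]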